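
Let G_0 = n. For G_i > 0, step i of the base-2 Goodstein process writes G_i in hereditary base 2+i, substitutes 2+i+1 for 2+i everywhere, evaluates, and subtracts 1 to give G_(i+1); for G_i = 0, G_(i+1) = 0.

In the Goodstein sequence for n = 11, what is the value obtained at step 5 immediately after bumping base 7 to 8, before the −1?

134217728

[0] 11 ≡ 2^(2 + 1) + 2 + 1 (base 2). Lift 3: 85. −1: 84.
[1] 84 ≡ 3^(3 + 1) + 3 (base 3). Lift 4: 1028. −1: 1027.
[2] 1027 ≡ 4^(4 + 1) + 3 (base 4). Lift 5: 15628. −1: 15627.
[3] 15627 ≡ 5^(5 + 1) + 2 (base 5). Lift 6: 279938. −1: 279937.
[4] 279937 ≡ 6^(6 + 1) + 1 (base 6). Lift 7: 5764802. −1: 5764801.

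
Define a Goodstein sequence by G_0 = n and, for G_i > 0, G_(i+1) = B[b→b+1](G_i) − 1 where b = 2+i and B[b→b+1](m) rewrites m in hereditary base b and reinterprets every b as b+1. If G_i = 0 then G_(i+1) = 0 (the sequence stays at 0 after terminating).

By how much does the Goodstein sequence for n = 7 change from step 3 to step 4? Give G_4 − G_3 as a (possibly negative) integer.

43530

G_0=7  [base 2] 2^2 + 2 + 1  →[2↦3]→  3^3 + 3 + 1 = 31  −1 ⇒ G_1=30
G_1=30  [base 3] 3^3 + 3  →[3↦4]→  4^4 + 4 = 260  −1 ⇒ G_2=259
G_2=259  [base 4] 4^4 + 3  →[4↦5]→  5^5 + 3 = 3128  −1 ⇒ G_3=3127
G_3=3127  [base 5] 5^5 + 2  →[5↦6]→  6^6 + 2 = 46658  −1 ⇒ G_4=46657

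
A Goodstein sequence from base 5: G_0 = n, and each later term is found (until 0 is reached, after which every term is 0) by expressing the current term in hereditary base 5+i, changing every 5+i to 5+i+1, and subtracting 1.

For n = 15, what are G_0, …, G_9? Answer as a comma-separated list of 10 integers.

(0) 15|_5 = 3·5 ↦ 3·6|_6 = 18 ⇒ 17
(1) 17|_6 = 2·6 + 5 ↦ 2·7 + 5|_7 = 19 ⇒ 18
(2) 18|_7 = 2·7 + 4 ↦ 2·8 + 4|_8 = 20 ⇒ 19
(3) 19|_8 = 2·8 + 3 ↦ 2·9 + 3|_9 = 21 ⇒ 20
(4) 20|_9 = 2·9 + 2 ↦ 2·10 + 2|_10 = 22 ⇒ 21
(5) 21|_10 = 2·10 + 1 ↦ 2·11 + 1|_11 = 23 ⇒ 22
(6) 22|_11 = 2·11 ↦ 2·12|_12 = 24 ⇒ 23
(7) 23|_12 = 12 + 11 ↦ 13 + 11|_13 = 24 ⇒ 23
(8) 23|_13 = 13 + 10 ↦ 14 + 10|_14 = 24 ⇒ 23

15, 17, 18, 19, 20, 21, 22, 23, 23, 23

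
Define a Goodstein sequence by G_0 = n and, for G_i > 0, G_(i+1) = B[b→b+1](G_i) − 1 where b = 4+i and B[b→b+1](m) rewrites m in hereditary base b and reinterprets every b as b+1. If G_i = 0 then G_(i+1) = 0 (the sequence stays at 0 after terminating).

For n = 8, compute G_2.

9

[0] 8 ≡ 2·4 (base 4). Lift 5: 10. −1: 9.
[1] 9 ≡ 5 + 4 (base 5). Lift 6: 10. −1: 9.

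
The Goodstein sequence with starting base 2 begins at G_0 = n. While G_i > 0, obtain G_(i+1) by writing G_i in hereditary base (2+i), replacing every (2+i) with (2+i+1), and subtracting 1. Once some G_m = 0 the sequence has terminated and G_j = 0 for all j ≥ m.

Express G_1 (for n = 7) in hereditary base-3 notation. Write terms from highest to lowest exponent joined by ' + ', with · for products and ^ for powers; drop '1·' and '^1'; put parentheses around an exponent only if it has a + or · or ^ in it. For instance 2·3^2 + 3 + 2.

G_0=7  [base 2] 2^2 + 2 + 1  →[2↦3]→  3^3 + 3 + 1 = 31  −1 ⇒ G_1=30
G_1=30  [base 3] 3^3 + 3  →[3↦4]→  4^4 + 4 = 260  −1 ⇒ G_2=259

3^3 + 3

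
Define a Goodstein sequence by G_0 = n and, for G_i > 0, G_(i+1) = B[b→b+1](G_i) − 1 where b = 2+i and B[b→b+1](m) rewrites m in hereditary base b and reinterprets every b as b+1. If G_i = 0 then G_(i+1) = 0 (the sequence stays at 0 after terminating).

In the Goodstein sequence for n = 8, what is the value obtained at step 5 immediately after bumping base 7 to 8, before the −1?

base 2: 8 = 2^(2 + 1); at 3: 3^(3 + 1) = 81; next = 80
base 3: 80 = 2·3^3 + 2·3^2 + 2·3 + 2; at 4: 2·4^4 + 2·4^2 + 2·4 + 2 = 554; next = 553
base 4: 553 = 2·4^4 + 2·4^2 + 2·4 + 1; at 5: 2·5^5 + 2·5^2 + 2·5 + 1 = 6311; next = 6310
base 5: 6310 = 2·5^5 + 2·5^2 + 2·5; at 6: 2·6^6 + 2·6^2 + 2·6 = 93396; next = 93395
base 6: 93395 = 2·6^6 + 2·6^2 + 6 + 5; at 7: 2·7^7 + 2·7^2 + 7 + 5 = 1647196; next = 1647195
base 7: 1647195 = 2·7^7 + 2·7^2 + 7 + 4; at 8: 2·8^8 + 2·8^2 + 8 + 4 = 33554572; next = 33554571

33554572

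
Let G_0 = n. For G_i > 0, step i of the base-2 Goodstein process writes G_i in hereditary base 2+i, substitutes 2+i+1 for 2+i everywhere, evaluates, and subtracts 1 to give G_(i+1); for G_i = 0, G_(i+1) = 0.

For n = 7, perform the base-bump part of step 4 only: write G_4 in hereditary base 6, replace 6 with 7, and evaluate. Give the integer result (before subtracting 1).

823544

[0] 7 ≡ 2^2 + 2 + 1 (base 2). Lift 3: 31. −1: 30.
[1] 30 ≡ 3^3 + 3 (base 3). Lift 4: 260. −1: 259.
[2] 259 ≡ 4^4 + 3 (base 4). Lift 5: 3128. −1: 3127.
[3] 3127 ≡ 5^5 + 2 (base 5). Lift 6: 46658. −1: 46657.
[4] 46657 ≡ 6^6 + 1 (base 6). Lift 7: 823544. −1: 823543.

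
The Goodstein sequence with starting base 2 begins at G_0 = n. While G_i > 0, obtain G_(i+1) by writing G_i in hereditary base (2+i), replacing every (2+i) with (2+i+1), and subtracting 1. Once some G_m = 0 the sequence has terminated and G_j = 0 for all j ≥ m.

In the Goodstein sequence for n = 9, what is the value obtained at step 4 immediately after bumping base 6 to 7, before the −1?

(0) 9|_2 = 2^(2 + 1) + 1 ↦ 3^(3 + 1) + 1|_3 = 82 ⇒ 81
(1) 81|_3 = 3^(3 + 1) ↦ 4^(4 + 1)|_4 = 1024 ⇒ 1023
(2) 1023|_4 = 3·4^4 + 3·4^3 + 3·4^2 + 3·4 + 3 ↦ 3·5^5 + 3·5^3 + 3·5^2 + 3·5 + 3|_5 = 9843 ⇒ 9842
(3) 9842|_5 = 3·5^5 + 3·5^3 + 3·5^2 + 3·5 + 2 ↦ 3·6^6 + 3·6^3 + 3·6^2 + 3·6 + 2|_6 = 140744 ⇒ 140743

2471827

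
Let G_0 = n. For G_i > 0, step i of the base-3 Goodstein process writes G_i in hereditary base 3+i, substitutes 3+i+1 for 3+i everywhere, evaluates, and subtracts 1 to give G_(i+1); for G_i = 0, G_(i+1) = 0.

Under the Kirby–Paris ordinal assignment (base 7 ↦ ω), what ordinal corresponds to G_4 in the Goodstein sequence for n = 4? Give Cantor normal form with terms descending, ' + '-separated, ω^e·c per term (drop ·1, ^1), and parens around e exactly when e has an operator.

G_0 = 4. HB_3(4) = 3 + 1. Bump = 5. G_1 = 4.
G_1 = 4. HB_4(4) = 4. Bump = 5. G_2 = 4.
G_2 = 4. HB_5(4) = 4. Bump = 4. G_3 = 3.
G_3 = 3. HB_6(3) = 3. Bump = 3. G_4 = 2.

2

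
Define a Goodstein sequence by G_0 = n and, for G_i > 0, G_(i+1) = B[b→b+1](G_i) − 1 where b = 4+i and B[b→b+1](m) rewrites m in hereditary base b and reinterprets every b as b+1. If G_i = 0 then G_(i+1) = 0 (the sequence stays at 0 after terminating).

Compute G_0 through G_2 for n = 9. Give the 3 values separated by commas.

G_0=9  [base 4] 2·4 + 1  →[4↦5]→  2·5 + 1 = 11  −1 ⇒ G_1=10
G_1=10  [base 5] 2·5  →[5↦6]→  2·6 = 12  −1 ⇒ G_2=11

9, 10, 11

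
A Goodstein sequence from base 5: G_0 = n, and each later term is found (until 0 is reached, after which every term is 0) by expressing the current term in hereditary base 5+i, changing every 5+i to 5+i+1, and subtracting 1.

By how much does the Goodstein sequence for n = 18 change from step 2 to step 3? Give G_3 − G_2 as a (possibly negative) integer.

2

G_0=18  [base 5] 3·5 + 3  →[5↦6]→  3·6 + 3 = 21  −1 ⇒ G_1=20
G_1=20  [base 6] 3·6 + 2  →[6↦7]→  3·7 + 2 = 23  −1 ⇒ G_2=22
G_2=22  [base 7] 3·7 + 1  →[7↦8]→  3·8 + 1 = 25  −1 ⇒ G_3=24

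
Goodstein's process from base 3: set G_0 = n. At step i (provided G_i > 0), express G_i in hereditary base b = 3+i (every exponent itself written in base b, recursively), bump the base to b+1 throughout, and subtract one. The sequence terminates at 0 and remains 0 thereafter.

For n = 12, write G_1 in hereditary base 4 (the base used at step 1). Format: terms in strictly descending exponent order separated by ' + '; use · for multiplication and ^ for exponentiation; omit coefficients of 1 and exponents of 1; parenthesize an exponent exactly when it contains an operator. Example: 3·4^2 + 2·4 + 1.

12 —HB3→ 3^2 + 3 —bump→ 4^2 + 4 = 20 —(−1)→ 19
19 —HB4→ 4^2 + 3 —bump→ 5^2 + 3 = 28 —(−1)→ 27

4^2 + 3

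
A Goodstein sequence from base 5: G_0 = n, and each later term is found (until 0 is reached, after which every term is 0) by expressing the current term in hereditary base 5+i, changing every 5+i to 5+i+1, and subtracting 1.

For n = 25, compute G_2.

39

i=0: 25 = 5^2 (b=5); 5→6: 6^2 = 36; 36−1 = 35
i=1: 35 = 5·6 + 5 (b=6); 6→7: 5·7 + 5 = 40; 40−1 = 39
i=2: 39 = 5·7 + 4 (b=7); 7→8: 5·8 + 4 = 44; 44−1 = 43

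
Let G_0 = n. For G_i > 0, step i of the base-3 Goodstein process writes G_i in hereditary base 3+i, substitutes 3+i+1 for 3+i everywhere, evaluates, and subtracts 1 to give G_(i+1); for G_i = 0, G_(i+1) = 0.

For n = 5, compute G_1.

5

step 0: 5 = 3 + 2; sub 4 for 3: 4 + 2; = 6; G_1 = 6−1 = 5
step 1: 5 = 4 + 1; sub 5 for 4: 5 + 1; = 6; G_2 = 6−1 = 5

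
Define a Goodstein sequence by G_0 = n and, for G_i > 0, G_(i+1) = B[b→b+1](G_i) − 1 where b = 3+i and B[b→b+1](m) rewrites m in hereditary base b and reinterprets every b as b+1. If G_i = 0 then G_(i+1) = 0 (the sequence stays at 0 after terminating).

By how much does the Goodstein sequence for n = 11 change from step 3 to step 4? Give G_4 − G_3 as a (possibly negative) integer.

11 —HB3→ 3^2 + 2 —bump→ 4^2 + 2 = 18 —(−1)→ 17
17 —HB4→ 4^2 + 1 —bump→ 5^2 + 1 = 26 —(−1)→ 25
25 —HB5→ 5^2 —bump→ 6^2 = 36 —(−1)→ 35
35 —HB6→ 5·6 + 5 —bump→ 5·7 + 5 = 40 —(−1)→ 39

4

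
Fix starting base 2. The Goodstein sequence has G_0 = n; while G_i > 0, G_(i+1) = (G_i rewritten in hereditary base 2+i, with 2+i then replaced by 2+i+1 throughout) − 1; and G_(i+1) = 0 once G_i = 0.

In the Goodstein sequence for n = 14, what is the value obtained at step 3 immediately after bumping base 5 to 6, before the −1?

base 2: 14 = 2^(2 + 1) + 2^2 + 2; at 3: 3^(3 + 1) + 3^3 + 3 = 111; next = 110
base 3: 110 = 3^(3 + 1) + 3^3 + 2; at 4: 4^(4 + 1) + 4^4 + 2 = 1282; next = 1281
base 4: 1281 = 4^(4 + 1) + 4^4 + 1; at 5: 5^(5 + 1) + 5^5 + 1 = 18751; next = 18750
base 5: 18750 = 5^(5 + 1) + 5^5; at 6: 6^(6 + 1) + 6^6 = 326592; next = 326591

326592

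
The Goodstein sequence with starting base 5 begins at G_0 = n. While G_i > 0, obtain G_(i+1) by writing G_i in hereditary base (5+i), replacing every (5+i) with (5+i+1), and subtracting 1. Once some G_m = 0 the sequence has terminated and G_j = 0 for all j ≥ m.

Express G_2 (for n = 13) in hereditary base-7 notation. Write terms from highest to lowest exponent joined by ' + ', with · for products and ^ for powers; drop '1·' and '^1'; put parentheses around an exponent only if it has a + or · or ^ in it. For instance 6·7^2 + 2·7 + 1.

2·7 + 1

base 5: 13 = 2·5 + 3; at 6: 2·6 + 3 = 15; next = 14
base 6: 14 = 2·6 + 2; at 7: 2·7 + 2 = 16; next = 15
base 7: 15 = 2·7 + 1; at 8: 2·8 + 1 = 17; next = 16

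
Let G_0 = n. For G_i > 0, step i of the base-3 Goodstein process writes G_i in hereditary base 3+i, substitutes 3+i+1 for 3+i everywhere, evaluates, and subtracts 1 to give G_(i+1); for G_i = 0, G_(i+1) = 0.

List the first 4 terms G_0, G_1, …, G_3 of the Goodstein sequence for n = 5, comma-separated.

5, 5, 5, 5

i=0: 5 = 3 + 2 (b=3); 3→4: 4 + 2 = 6; 6−1 = 5
i=1: 5 = 4 + 1 (b=4); 4→5: 5 + 1 = 6; 6−1 = 5
i=2: 5 = 5 (b=5); 5→6: 6 = 6; 6−1 = 5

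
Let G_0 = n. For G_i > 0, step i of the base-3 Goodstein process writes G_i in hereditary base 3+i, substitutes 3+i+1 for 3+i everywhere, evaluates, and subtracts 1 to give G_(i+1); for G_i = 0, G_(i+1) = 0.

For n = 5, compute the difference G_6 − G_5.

5 —HB3→ 3 + 2 —bump→ 4 + 2 = 6 —(−1)→ 5
5 —HB4→ 4 + 1 —bump→ 5 + 1 = 6 —(−1)→ 5
5 —HB5→ 5 —bump→ 6 = 6 —(−1)→ 5
5 —HB6→ 5 —bump→ 5 = 5 —(−1)→ 4
4 —HB7→ 4 —bump→ 4 = 4 —(−1)→ 3
3 —HB8→ 3 —bump→ 3 = 3 —(−1)→ 2

-1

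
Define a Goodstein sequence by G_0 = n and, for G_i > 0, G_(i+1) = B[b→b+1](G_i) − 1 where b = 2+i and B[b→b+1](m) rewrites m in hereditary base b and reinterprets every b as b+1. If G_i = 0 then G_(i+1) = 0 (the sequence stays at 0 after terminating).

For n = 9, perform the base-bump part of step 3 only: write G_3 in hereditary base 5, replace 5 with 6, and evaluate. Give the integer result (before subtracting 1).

G_0 = 9. HB_2(9) = 2^(2 + 1) + 1. Bump = 82. G_1 = 81.
G_1 = 81. HB_3(81) = 3^(3 + 1). Bump = 1024. G_2 = 1023.
G_2 = 1023. HB_4(1023) = 3·4^4 + 3·4^3 + 3·4^2 + 3·4 + 3. Bump = 9843. G_3 = 9842.
G_3 = 9842. HB_5(9842) = 3·5^5 + 3·5^3 + 3·5^2 + 3·5 + 2. Bump = 140744. G_4 = 140743.

140744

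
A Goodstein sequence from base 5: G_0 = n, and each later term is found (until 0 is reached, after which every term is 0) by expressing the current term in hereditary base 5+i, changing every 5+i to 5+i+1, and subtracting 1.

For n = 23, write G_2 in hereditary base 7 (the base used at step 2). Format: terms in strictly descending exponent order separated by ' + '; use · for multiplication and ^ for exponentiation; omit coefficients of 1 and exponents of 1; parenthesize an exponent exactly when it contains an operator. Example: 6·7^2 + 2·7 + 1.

4·7 + 1

step 0: 23 = 4·5 + 3; sub 6 for 5: 4·6 + 3; = 27; G_1 = 27−1 = 26
step 1: 26 = 4·6 + 2; sub 7 for 6: 4·7 + 2; = 30; G_2 = 30−1 = 29
step 2: 29 = 4·7 + 1; sub 8 for 7: 4·8 + 1; = 33; G_3 = 33−1 = 32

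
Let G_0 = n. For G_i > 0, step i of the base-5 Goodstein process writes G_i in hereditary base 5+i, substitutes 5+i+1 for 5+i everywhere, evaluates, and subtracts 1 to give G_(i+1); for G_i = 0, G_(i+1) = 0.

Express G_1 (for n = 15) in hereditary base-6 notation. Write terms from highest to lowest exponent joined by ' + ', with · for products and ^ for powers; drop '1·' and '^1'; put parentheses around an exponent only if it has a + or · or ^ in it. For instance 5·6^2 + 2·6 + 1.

2·6 + 5

[0] 15 ≡ 3·5 (base 5). Lift 6: 18. −1: 17.
[1] 17 ≡ 2·6 + 5 (base 6). Lift 7: 19. −1: 18.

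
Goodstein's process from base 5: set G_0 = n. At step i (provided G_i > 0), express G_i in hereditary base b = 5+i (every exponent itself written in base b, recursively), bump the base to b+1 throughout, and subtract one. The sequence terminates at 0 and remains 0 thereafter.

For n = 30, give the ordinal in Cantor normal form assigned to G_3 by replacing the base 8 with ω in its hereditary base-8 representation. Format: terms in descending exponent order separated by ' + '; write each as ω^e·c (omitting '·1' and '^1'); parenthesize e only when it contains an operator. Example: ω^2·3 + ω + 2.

ω^2 + 3

G_0 = 30. HB_5(30) = 5^2 + 5. Bump = 42. G_1 = 41.
G_1 = 41. HB_6(41) = 6^2 + 5. Bump = 54. G_2 = 53.
G_2 = 53. HB_7(53) = 7^2 + 4. Bump = 68. G_3 = 67.
G_3 = 67. HB_8(67) = 8^2 + 3. Bump = 84. G_4 = 83.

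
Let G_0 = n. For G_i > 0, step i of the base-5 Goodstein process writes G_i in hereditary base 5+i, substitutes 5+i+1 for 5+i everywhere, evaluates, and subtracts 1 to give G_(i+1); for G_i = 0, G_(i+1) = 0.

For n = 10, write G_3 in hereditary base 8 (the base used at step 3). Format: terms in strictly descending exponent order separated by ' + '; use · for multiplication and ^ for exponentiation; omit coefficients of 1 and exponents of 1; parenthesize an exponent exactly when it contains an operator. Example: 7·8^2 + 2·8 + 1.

base 5: 10 = 2·5; at 6: 2·6 = 12; next = 11
base 6: 11 = 6 + 5; at 7: 7 + 5 = 12; next = 11
base 7: 11 = 7 + 4; at 8: 8 + 4 = 12; next = 11
base 8: 11 = 8 + 3; at 9: 9 + 3 = 12; next = 11

8 + 3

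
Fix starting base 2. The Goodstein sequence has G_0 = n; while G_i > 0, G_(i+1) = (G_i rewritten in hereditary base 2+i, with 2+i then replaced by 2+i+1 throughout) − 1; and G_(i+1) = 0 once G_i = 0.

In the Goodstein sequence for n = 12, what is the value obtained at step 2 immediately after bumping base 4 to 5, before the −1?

15686

i=0: 12 = 2^(2 + 1) + 2^2 (b=2); 2→3: 3^(3 + 1) + 3^3 = 108; 108−1 = 107
i=1: 107 = 3^(3 + 1) + 2·3^2 + 2·3 + 2 (b=3); 3→4: 4^(4 + 1) + 2·4^2 + 2·4 + 2 = 1066; 1066−1 = 1065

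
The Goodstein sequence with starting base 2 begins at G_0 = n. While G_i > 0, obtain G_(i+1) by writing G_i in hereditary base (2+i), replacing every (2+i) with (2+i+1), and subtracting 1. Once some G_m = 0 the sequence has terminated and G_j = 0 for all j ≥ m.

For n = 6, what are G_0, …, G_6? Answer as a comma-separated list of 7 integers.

base 2: 6 = 2^2 + 2; at 3: 3^3 + 3 = 30; next = 29
base 3: 29 = 3^3 + 2; at 4: 4^4 + 2 = 258; next = 257
base 4: 257 = 4^4 + 1; at 5: 5^5 + 1 = 3126; next = 3125
base 5: 3125 = 5^5; at 6: 6^6 = 46656; next = 46655
base 6: 46655 = 5·6^5 + 5·6^4 + 5·6^3 + 5·6^2 + 5·6 + 5; at 7: 5·7^5 + 5·7^4 + 5·7^3 + 5·7^2 + 5·7 + 5 = 98040; next = 98039
base 7: 98039 = 5·7^5 + 5·7^4 + 5·7^3 + 5·7^2 + 5·7 + 4; at 8: 5·8^5 + 5·8^4 + 5·8^3 + 5·8^2 + 5·8 + 4 = 187244; next = 187243

6, 29, 257, 3125, 46655, 98039, 187243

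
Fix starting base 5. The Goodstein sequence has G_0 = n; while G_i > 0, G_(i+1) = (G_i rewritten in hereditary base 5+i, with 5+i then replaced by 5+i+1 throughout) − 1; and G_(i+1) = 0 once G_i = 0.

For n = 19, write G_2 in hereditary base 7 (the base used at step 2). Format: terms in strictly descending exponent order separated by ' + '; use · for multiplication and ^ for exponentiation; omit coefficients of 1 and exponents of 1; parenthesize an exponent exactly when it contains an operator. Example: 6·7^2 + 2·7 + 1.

G_0=19  [base 5] 3·5 + 4  →[5↦6]→  3·6 + 4 = 22  −1 ⇒ G_1=21
G_1=21  [base 6] 3·6 + 3  →[6↦7]→  3·7 + 3 = 24  −1 ⇒ G_2=23
G_2=23  [base 7] 3·7 + 2  →[7↦8]→  3·8 + 2 = 26  −1 ⇒ G_3=25

3·7 + 2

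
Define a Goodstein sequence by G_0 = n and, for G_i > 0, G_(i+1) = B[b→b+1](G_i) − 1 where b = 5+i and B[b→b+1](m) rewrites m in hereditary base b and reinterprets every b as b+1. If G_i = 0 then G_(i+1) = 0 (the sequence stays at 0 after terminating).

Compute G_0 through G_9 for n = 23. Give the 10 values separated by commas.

G_0 = 23. HB_5(23) = 4·5 + 3. Bump = 27. G_1 = 26.
G_1 = 26. HB_6(26) = 4·6 + 2. Bump = 30. G_2 = 29.
G_2 = 29. HB_7(29) = 4·7 + 1. Bump = 33. G_3 = 32.
G_3 = 32. HB_8(32) = 4·8. Bump = 36. G_4 = 35.
G_4 = 35. HB_9(35) = 3·9 + 8. Bump = 38. G_5 = 37.
G_5 = 37. HB_10(37) = 3·10 + 7. Bump = 40. G_6 = 39.
G_6 = 39. HB_11(39) = 3·11 + 6. Bump = 42. G_7 = 41.
G_7 = 41. HB_12(41) = 3·12 + 5. Bump = 44. G_8 = 43.
G_8 = 43. HB_13(43) = 3·13 + 4. Bump = 46. G_9 = 45.

23, 26, 29, 32, 35, 37, 39, 41, 43, 45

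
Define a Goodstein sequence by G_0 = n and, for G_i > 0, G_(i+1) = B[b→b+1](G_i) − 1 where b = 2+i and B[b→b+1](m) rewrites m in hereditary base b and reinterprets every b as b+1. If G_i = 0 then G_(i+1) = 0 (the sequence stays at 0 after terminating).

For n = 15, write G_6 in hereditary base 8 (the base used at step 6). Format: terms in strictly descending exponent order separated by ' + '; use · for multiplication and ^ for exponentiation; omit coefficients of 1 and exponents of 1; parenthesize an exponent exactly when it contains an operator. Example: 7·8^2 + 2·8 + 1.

8^(8 + 1) + 7·8^7 + 7·8^6 + 7·8^5 + 7·8^4 + 7·8^3 + 7·8^2 + 7·8 + 7

15 —HB2→ 2^(2 + 1) + 2^2 + 2 + 1 —bump→ 3^(3 + 1) + 3^3 + 3 + 1 = 112 —(−1)→ 111
111 —HB3→ 3^(3 + 1) + 3^3 + 3 —bump→ 4^(4 + 1) + 4^4 + 4 = 1284 —(−1)→ 1283
1283 —HB4→ 4^(4 + 1) + 4^4 + 3 —bump→ 5^(5 + 1) + 5^5 + 3 = 18753 —(−1)→ 18752
18752 —HB5→ 5^(5 + 1) + 5^5 + 2 —bump→ 6^(6 + 1) + 6^6 + 2 = 326594 —(−1)→ 326593
326593 —HB6→ 6^(6 + 1) + 6^6 + 1 —bump→ 7^(7 + 1) + 7^7 + 1 = 6588345 —(−1)→ 6588344
6588344 —HB7→ 7^(7 + 1) + 7^7 —bump→ 8^(8 + 1) + 8^8 = 150994944 —(−1)→ 150994943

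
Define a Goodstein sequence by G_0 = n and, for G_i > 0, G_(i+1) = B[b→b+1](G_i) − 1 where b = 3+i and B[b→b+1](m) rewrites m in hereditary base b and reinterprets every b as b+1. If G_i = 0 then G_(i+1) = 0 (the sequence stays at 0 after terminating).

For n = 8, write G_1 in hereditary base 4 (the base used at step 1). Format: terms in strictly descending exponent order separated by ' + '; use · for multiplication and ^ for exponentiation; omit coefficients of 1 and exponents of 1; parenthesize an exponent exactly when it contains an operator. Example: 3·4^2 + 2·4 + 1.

2·4 + 1

G_0 = 8. HB_3(8) = 2·3 + 2. Bump = 10. G_1 = 9.
G_1 = 9. HB_4(9) = 2·4 + 1. Bump = 11. G_2 = 10.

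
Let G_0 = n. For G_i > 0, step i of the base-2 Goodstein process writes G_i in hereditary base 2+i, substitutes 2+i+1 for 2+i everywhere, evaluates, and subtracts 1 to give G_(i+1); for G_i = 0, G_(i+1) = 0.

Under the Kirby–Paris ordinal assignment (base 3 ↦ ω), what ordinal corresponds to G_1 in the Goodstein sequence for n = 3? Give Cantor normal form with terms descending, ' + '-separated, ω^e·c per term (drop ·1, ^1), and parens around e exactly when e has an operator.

ω

i=0: 3 = 2 + 1 (b=2); 2→3: 3 + 1 = 4; 4−1 = 3
i=1: 3 = 3 (b=3); 3→4: 4 = 4; 4−1 = 3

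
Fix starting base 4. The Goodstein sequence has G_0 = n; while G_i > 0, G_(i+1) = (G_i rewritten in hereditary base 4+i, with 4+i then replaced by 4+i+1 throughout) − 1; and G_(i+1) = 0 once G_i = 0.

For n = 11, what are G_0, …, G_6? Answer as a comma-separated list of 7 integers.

i=0: 11 = 2·4 + 3 (b=4); 4→5: 2·5 + 3 = 13; 13−1 = 12
i=1: 12 = 2·5 + 2 (b=5); 5→6: 2·6 + 2 = 14; 14−1 = 13
i=2: 13 = 2·6 + 1 (b=6); 6→7: 2·7 + 1 = 15; 15−1 = 14
i=3: 14 = 2·7 (b=7); 7→8: 2·8 = 16; 16−1 = 15
i=4: 15 = 8 + 7 (b=8); 8→9: 9 + 7 = 16; 16−1 = 15
i=5: 15 = 9 + 6 (b=9); 9→10: 10 + 6 = 16; 16−1 = 15

11, 12, 13, 14, 15, 15, 15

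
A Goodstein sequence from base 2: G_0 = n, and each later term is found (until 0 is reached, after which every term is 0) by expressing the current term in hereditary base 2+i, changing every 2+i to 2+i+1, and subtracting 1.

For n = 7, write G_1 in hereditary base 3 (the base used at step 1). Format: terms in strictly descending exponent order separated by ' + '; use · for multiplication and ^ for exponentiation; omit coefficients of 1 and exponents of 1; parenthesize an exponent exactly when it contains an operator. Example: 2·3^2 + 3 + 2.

G_0=7  [base 2] 2^2 + 2 + 1  →[2↦3]→  3^3 + 3 + 1 = 31  −1 ⇒ G_1=30
G_1=30  [base 3] 3^3 + 3  →[3↦4]→  4^4 + 4 = 260  −1 ⇒ G_2=259

3^3 + 3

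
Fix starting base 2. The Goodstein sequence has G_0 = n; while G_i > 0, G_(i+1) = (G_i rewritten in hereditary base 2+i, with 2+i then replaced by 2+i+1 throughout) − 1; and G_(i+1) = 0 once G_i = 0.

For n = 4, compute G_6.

139

G_0=4  [base 2] 2^2  →[2↦3]→  3^3 = 27  −1 ⇒ G_1=26
G_1=26  [base 3] 2·3^2 + 2·3 + 2  →[3↦4]→  2·4^2 + 2·4 + 2 = 42  −1 ⇒ G_2=41
G_2=41  [base 4] 2·4^2 + 2·4 + 1  →[4↦5]→  2·5^2 + 2·5 + 1 = 61  −1 ⇒ G_3=60
G_3=60  [base 5] 2·5^2 + 2·5  →[5↦6]→  2·6^2 + 2·6 = 84  −1 ⇒ G_4=83
G_4=83  [base 6] 2·6^2 + 6 + 5  →[6↦7]→  2·7^2 + 7 + 5 = 110  −1 ⇒ G_5=109
G_5=109  [base 7] 2·7^2 + 7 + 4  →[7↦8]→  2·8^2 + 8 + 4 = 140  −1 ⇒ G_6=139
G_6=139  [base 8] 2·8^2 + 8 + 3  →[8↦9]→  2·9^2 + 9 + 3 = 174  −1 ⇒ G_7=173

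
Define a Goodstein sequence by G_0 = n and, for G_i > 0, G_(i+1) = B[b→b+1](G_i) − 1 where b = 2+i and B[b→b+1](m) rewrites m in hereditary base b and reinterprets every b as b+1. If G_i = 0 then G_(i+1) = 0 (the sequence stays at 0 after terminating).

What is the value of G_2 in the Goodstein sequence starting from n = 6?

257

base 2: 6 = 2^2 + 2; at 3: 3^3 + 3 = 30; next = 29
base 3: 29 = 3^3 + 2; at 4: 4^4 + 2 = 258; next = 257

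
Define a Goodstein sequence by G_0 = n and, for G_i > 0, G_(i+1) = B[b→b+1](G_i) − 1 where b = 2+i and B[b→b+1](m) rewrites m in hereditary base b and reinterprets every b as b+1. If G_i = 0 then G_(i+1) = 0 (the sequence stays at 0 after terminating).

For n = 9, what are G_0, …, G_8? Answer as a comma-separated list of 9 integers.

9, 81, 1023, 9842, 140743, 2471826, 50333399, 1162263921, 30000003325

(0) 9|_2 = 2^(2 + 1) + 1 ↦ 3^(3 + 1) + 1|_3 = 82 ⇒ 81
(1) 81|_3 = 3^(3 + 1) ↦ 4^(4 + 1)|_4 = 1024 ⇒ 1023
(2) 1023|_4 = 3·4^4 + 3·4^3 + 3·4^2 + 3·4 + 3 ↦ 3·5^5 + 3·5^3 + 3·5^2 + 3·5 + 3|_5 = 9843 ⇒ 9842
(3) 9842|_5 = 3·5^5 + 3·5^3 + 3·5^2 + 3·5 + 2 ↦ 3·6^6 + 3·6^3 + 3·6^2 + 3·6 + 2|_6 = 140744 ⇒ 140743
(4) 140743|_6 = 3·6^6 + 3·6^3 + 3·6^2 + 3·6 + 1 ↦ 3·7^7 + 3·7^3 + 3·7^2 + 3·7 + 1|_7 = 2471827 ⇒ 2471826
(5) 2471826|_7 = 3·7^7 + 3·7^3 + 3·7^2 + 3·7 ↦ 3·8^8 + 3·8^3 + 3·8^2 + 3·8|_8 = 50333400 ⇒ 50333399
(6) 50333399|_8 = 3·8^8 + 3·8^3 + 3·8^2 + 2·8 + 7 ↦ 3·9^9 + 3·9^3 + 3·9^2 + 2·9 + 7|_9 = 1162263922 ⇒ 1162263921
(7) 1162263921|_9 = 3·9^9 + 3·9^3 + 3·9^2 + 2·9 + 6 ↦ 3·10^10 + 3·10^3 + 3·10^2 + 2·10 + 6|_10 = 30000003326 ⇒ 30000003325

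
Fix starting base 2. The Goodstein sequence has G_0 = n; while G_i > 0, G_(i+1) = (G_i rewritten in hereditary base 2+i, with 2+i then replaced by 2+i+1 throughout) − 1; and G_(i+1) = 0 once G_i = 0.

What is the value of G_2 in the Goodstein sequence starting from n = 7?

G_0 = 7. HB_2(7) = 2^2 + 2 + 1. Bump = 31. G_1 = 30.
G_1 = 30. HB_3(30) = 3^3 + 3. Bump = 260. G_2 = 259.
G_2 = 259. HB_4(259) = 4^4 + 3. Bump = 3128. G_3 = 3127.

259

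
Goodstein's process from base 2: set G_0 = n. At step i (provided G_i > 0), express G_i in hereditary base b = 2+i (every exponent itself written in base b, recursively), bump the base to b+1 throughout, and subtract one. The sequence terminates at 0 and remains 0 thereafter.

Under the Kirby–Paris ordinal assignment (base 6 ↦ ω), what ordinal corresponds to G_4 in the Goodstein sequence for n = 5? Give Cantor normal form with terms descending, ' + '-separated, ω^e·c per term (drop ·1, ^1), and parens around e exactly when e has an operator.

G_0=5  [base 2] 2^2 + 1  →[2↦3]→  3^3 + 1 = 28  −1 ⇒ G_1=27
G_1=27  [base 3] 3^3  →[3↦4]→  4^4 = 256  −1 ⇒ G_2=255
G_2=255  [base 4] 3·4^3 + 3·4^2 + 3·4 + 3  →[4↦5]→  3·5^3 + 3·5^2 + 3·5 + 3 = 468  −1 ⇒ G_3=467
G_3=467  [base 5] 3·5^3 + 3·5^2 + 3·5 + 2  →[5↦6]→  3·6^3 + 3·6^2 + 3·6 + 2 = 776  −1 ⇒ G_4=775
G_4=775  [base 6] 3·6^3 + 3·6^2 + 3·6 + 1  →[6↦7]→  3·7^3 + 3·7^2 + 3·7 + 1 = 1198  −1 ⇒ G_5=1197

ω^3·3 + ω^2·3 + ω·3 + 1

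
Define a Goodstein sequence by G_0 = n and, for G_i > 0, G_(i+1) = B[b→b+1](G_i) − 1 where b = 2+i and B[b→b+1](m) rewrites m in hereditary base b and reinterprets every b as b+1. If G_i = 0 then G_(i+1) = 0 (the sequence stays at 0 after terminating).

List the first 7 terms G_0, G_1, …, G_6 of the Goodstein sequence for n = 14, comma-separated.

14, 110, 1281, 18750, 326591, 5862840, 134404971

G_0 = 14. HB_2(14) = 2^(2 + 1) + 2^2 + 2. Bump = 111. G_1 = 110.
G_1 = 110. HB_3(110) = 3^(3 + 1) + 3^3 + 2. Bump = 1282. G_2 = 1281.
G_2 = 1281. HB_4(1281) = 4^(4 + 1) + 4^4 + 1. Bump = 18751. G_3 = 18750.
G_3 = 18750. HB_5(18750) = 5^(5 + 1) + 5^5. Bump = 326592. G_4 = 326591.
G_4 = 326591. HB_6(326591) = 6^(6 + 1) + 5·6^5 + 5·6^4 + 5·6^3 + 5·6^2 + 5·6 + 5. Bump = 5862841. G_5 = 5862840.
G_5 = 5862840. HB_7(5862840) = 7^(7 + 1) + 5·7^5 + 5·7^4 + 5·7^3 + 5·7^2 + 5·7 + 4. Bump = 134404972. G_6 = 134404971.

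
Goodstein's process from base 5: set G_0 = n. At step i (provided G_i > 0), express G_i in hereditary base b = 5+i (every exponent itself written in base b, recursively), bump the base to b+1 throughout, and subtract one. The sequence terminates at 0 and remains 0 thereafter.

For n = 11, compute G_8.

G_0=11  [base 5] 2·5 + 1  →[5↦6]→  2·6 + 1 = 13  −1 ⇒ G_1=12
G_1=12  [base 6] 2·6  →[6↦7]→  2·7 = 14  −1 ⇒ G_2=13
G_2=13  [base 7] 7 + 6  →[7↦8]→  8 + 6 = 14  −1 ⇒ G_3=13
G_3=13  [base 8] 8 + 5  →[8↦9]→  9 + 5 = 14  −1 ⇒ G_4=13
G_4=13  [base 9] 9 + 4  →[9↦10]→  10 + 4 = 14  −1 ⇒ G_5=13
G_5=13  [base 10] 10 + 3  →[10↦11]→  11 + 3 = 14  −1 ⇒ G_6=13
G_6=13  [base 11] 11 + 2  →[11↦12]→  12 + 2 = 14  −1 ⇒ G_7=13
G_7=13  [base 12] 12 + 1  →[12↦13]→  13 + 1 = 14  −1 ⇒ G_8=13
G_8=13  [base 13] 13  →[13↦14]→  14 = 14  −1 ⇒ G_9=13

13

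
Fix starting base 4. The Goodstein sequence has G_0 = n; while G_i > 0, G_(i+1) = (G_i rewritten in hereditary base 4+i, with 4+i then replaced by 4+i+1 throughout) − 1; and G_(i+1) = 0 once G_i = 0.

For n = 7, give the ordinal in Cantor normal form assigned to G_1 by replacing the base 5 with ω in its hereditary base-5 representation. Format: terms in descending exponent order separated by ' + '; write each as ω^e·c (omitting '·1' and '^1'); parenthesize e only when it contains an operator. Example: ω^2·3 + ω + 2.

step 0: 7 = 4 + 3; sub 5 for 4: 5 + 3; = 8; G_1 = 8−1 = 7
step 1: 7 = 5 + 2; sub 6 for 5: 6 + 2; = 8; G_2 = 8−1 = 7

ω + 2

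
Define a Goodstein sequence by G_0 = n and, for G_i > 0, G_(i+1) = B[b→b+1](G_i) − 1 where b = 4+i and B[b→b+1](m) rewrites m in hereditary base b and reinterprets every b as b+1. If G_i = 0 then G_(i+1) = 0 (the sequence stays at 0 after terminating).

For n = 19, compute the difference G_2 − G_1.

10

i=0: 19 = 4^2 + 3 (b=4); 4→5: 5^2 + 3 = 28; 28−1 = 27
i=1: 27 = 5^2 + 2 (b=5); 5→6: 6^2 + 2 = 38; 38−1 = 37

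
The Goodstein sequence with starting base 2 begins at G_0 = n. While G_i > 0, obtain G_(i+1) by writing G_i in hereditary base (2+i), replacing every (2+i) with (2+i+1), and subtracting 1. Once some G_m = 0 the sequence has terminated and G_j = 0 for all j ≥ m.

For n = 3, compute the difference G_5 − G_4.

3 —HB2→ 2 + 1 —bump→ 3 + 1 = 4 —(−1)→ 3
3 —HB3→ 3 —bump→ 4 = 4 —(−1)→ 3
3 —HB4→ 3 —bump→ 3 = 3 —(−1)→ 2
2 —HB5→ 2 —bump→ 2 = 2 —(−1)→ 1
1 —HB6→ 1 —bump→ 1 = 1 —(−1)→ 0

-1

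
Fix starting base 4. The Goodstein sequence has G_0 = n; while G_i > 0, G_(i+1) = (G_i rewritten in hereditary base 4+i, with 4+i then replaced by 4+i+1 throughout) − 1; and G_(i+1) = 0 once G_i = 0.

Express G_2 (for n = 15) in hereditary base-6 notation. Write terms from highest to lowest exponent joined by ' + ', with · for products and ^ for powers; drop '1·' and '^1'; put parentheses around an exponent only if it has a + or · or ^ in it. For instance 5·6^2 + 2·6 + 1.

3·6 + 1

[0] 15 ≡ 3·4 + 3 (base 4). Lift 5: 18. −1: 17.
[1] 17 ≡ 3·5 + 2 (base 5). Lift 6: 20. −1: 19.
[2] 19 ≡ 3·6 + 1 (base 6). Lift 7: 22. −1: 21.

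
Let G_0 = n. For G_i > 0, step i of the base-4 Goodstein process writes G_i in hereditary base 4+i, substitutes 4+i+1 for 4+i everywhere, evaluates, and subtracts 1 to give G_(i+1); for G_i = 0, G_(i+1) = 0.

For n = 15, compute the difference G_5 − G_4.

1

[0] 15 ≡ 3·4 + 3 (base 4). Lift 5: 18. −1: 17.
[1] 17 ≡ 3·5 + 2 (base 5). Lift 6: 20. −1: 19.
[2] 19 ≡ 3·6 + 1 (base 6). Lift 7: 22. −1: 21.
[3] 21 ≡ 3·7 (base 7). Lift 8: 24. −1: 23.
[4] 23 ≡ 2·8 + 7 (base 8). Lift 9: 25. −1: 24.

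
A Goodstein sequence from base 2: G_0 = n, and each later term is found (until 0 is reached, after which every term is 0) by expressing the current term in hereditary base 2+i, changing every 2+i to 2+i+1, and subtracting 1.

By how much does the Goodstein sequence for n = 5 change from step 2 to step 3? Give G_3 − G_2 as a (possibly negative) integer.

i=0: 5 = 2^2 + 1 (b=2); 2→3: 3^3 + 1 = 28; 28−1 = 27
i=1: 27 = 3^3 (b=3); 3→4: 4^4 = 256; 256−1 = 255
i=2: 255 = 3·4^3 + 3·4^2 + 3·4 + 3 (b=4); 4→5: 3·5^3 + 3·5^2 + 3·5 + 3 = 468; 468−1 = 467

212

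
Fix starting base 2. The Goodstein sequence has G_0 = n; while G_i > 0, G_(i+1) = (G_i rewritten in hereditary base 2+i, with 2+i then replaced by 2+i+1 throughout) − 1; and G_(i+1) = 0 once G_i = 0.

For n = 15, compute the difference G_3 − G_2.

base 2: 15 = 2^(2 + 1) + 2^2 + 2 + 1; at 3: 3^(3 + 1) + 3^3 + 3 + 1 = 112; next = 111
base 3: 111 = 3^(3 + 1) + 3^3 + 3; at 4: 4^(4 + 1) + 4^4 + 4 = 1284; next = 1283
base 4: 1283 = 4^(4 + 1) + 4^4 + 3; at 5: 5^(5 + 1) + 5^5 + 3 = 18753; next = 18752

17469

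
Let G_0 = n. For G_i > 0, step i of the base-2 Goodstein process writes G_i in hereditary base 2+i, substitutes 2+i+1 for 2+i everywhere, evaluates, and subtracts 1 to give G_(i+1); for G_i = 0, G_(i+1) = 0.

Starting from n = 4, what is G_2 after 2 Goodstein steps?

base 2: 4 = 2^2; at 3: 3^3 = 27; next = 26
base 3: 26 = 2·3^2 + 2·3 + 2; at 4: 2·4^2 + 2·4 + 2 = 42; next = 41
base 4: 41 = 2·4^2 + 2·4 + 1; at 5: 2·5^2 + 2·5 + 1 = 61; next = 60

41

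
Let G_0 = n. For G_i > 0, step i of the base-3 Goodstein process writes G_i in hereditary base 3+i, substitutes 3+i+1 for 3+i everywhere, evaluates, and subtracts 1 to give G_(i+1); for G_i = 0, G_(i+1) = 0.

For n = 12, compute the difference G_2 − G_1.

i=0: 12 = 3^2 + 3 (b=3); 3→4: 4^2 + 4 = 20; 20−1 = 19
i=1: 19 = 4^2 + 3 (b=4); 4→5: 5^2 + 3 = 28; 28−1 = 27

8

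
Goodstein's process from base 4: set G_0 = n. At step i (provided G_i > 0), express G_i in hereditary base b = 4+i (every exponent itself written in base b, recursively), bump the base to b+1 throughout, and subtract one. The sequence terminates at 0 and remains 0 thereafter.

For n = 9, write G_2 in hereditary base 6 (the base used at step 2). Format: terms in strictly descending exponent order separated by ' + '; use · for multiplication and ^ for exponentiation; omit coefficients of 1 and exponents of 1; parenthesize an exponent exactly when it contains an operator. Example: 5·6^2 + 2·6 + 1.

6 + 5

i=0: 9 = 2·4 + 1 (b=4); 4→5: 2·5 + 1 = 11; 11−1 = 10
i=1: 10 = 2·5 (b=5); 5→6: 2·6 = 12; 12−1 = 11
i=2: 11 = 6 + 5 (b=6); 6→7: 7 + 5 = 12; 12−1 = 11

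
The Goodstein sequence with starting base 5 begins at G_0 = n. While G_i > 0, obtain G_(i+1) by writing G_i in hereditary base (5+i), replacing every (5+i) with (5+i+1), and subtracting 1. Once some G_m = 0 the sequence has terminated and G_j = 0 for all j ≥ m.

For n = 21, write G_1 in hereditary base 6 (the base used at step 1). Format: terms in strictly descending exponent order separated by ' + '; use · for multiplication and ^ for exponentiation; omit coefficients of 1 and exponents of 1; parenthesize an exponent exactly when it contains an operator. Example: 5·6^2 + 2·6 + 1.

base 5: 21 = 4·5 + 1; at 6: 4·6 + 1 = 25; next = 24
base 6: 24 = 4·6; at 7: 4·7 = 28; next = 27

4·6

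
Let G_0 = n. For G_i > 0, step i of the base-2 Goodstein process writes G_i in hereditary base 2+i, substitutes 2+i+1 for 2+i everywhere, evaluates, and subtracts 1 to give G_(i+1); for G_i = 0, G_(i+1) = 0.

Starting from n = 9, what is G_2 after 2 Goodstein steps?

1023

base 2: 9 = 2^(2 + 1) + 1; at 3: 3^(3 + 1) + 1 = 82; next = 81
base 3: 81 = 3^(3 + 1); at 4: 4^(4 + 1) = 1024; next = 1023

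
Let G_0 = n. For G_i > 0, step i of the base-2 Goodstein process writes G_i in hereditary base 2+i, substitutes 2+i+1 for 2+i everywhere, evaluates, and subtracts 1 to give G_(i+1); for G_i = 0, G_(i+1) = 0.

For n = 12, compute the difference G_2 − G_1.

958

G_0=12  [base 2] 2^(2 + 1) + 2^2  →[2↦3]→  3^(3 + 1) + 3^3 = 108  −1 ⇒ G_1=107
G_1=107  [base 3] 3^(3 + 1) + 2·3^2 + 2·3 + 2  →[3↦4]→  4^(4 + 1) + 2·4^2 + 2·4 + 2 = 1066  −1 ⇒ G_2=1065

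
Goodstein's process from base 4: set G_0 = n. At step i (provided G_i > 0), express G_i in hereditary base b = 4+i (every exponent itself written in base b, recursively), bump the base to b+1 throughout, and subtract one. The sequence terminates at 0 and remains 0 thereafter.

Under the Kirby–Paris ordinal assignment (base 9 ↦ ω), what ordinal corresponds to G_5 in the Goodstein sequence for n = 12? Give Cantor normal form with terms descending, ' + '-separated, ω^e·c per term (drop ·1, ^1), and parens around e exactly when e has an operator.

i=0: 12 = 3·4 (b=4); 4→5: 3·5 = 15; 15−1 = 14
i=1: 14 = 2·5 + 4 (b=5); 5→6: 2·6 + 4 = 16; 16−1 = 15
i=2: 15 = 2·6 + 3 (b=6); 6→7: 2·7 + 3 = 17; 17−1 = 16
i=3: 16 = 2·7 + 2 (b=7); 7→8: 2·8 + 2 = 18; 18−1 = 17
i=4: 17 = 2·8 + 1 (b=8); 8→9: 2·9 + 1 = 19; 19−1 = 18

ω·2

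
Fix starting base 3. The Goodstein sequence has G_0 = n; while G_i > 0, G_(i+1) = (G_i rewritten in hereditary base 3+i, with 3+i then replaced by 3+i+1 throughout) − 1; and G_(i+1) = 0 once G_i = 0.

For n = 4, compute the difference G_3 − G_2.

-1

(0) 4|_3 = 3 + 1 ↦ 4 + 1|_4 = 5 ⇒ 4
(1) 4|_4 = 4 ↦ 5|_5 = 5 ⇒ 4
(2) 4|_5 = 4 ↦ 4|_6 = 4 ⇒ 3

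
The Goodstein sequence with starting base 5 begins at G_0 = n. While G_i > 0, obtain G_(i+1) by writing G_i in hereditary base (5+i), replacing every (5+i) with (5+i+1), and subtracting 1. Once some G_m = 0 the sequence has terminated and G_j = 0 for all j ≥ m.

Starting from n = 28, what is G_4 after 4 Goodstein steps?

80

28 —HB5→ 5^2 + 3 —bump→ 6^2 + 3 = 39 —(−1)→ 38
38 —HB6→ 6^2 + 2 —bump→ 7^2 + 2 = 51 —(−1)→ 50
50 —HB7→ 7^2 + 1 —bump→ 8^2 + 1 = 65 —(−1)→ 64
64 —HB8→ 8^2 —bump→ 9^2 = 81 —(−1)→ 80
80 —HB9→ 8·9 + 8 —bump→ 8·10 + 8 = 88 —(−1)→ 87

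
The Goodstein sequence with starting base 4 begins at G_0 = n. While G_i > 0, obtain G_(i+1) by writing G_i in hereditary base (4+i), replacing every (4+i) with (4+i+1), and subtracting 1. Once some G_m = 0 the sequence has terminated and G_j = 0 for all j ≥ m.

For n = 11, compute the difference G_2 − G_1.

(0) 11|_4 = 2·4 + 3 ↦ 2·5 + 3|_5 = 13 ⇒ 12
(1) 12|_5 = 2·5 + 2 ↦ 2·6 + 2|_6 = 14 ⇒ 13

1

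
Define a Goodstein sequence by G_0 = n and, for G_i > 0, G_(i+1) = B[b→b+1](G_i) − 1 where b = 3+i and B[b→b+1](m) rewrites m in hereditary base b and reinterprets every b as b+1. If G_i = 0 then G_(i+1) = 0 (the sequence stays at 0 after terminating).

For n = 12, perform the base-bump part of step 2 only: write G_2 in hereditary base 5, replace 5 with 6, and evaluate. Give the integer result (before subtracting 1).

38

[0] 12 ≡ 3^2 + 3 (base 3). Lift 4: 20. −1: 19.
[1] 19 ≡ 4^2 + 3 (base 4). Lift 5: 28. −1: 27.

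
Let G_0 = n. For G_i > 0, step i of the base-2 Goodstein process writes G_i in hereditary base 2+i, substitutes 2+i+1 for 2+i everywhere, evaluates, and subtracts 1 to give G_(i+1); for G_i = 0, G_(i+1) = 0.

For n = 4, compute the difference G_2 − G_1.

step 0: 4 = 2^2; sub 3 for 2: 3^3; = 27; G_1 = 27−1 = 26
step 1: 26 = 2·3^2 + 2·3 + 2; sub 4 for 3: 2·4^2 + 2·4 + 2; = 42; G_2 = 42−1 = 41

15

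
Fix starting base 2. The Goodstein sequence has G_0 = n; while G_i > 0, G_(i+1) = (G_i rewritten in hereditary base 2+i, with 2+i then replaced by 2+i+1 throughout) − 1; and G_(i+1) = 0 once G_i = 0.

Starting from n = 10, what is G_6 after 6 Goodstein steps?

[0] 10 ≡ 2^(2 + 1) + 2 (base 2). Lift 3: 84. −1: 83.
[1] 83 ≡ 3^(3 + 1) + 2 (base 3). Lift 4: 1026. −1: 1025.
[2] 1025 ≡ 4^(4 + 1) + 1 (base 4). Lift 5: 15626. −1: 15625.
[3] 15625 ≡ 5^(5 + 1) (base 5). Lift 6: 279936. −1: 279935.
[4] 279935 ≡ 5·6^6 + 5·6^5 + 5·6^4 + 5·6^3 + 5·6^2 + 5·6 + 5 (base 6). Lift 7: 4215755. −1: 4215754.
[5] 4215754 ≡ 5·7^7 + 5·7^5 + 5·7^4 + 5·7^3 + 5·7^2 + 5·7 + 4 (base 7). Lift 8: 84073324. −1: 84073323.
[6] 84073323 ≡ 5·8^8 + 5·8^5 + 5·8^4 + 5·8^3 + 5·8^2 + 5·8 + 3 (base 8). Lift 9: 1937434593. −1: 1937434592.

84073323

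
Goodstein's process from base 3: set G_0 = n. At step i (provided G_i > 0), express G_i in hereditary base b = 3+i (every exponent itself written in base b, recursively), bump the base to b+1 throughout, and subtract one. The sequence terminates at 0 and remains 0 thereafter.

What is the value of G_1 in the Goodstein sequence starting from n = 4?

4

[0] 4 ≡ 3 + 1 (base 3). Lift 4: 5. −1: 4.
[1] 4 ≡ 4 (base 4). Lift 5: 5. −1: 4.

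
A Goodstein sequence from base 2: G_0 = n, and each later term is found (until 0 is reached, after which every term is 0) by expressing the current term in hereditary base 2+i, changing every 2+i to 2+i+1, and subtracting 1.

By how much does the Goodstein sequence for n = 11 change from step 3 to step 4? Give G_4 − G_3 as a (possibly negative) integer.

11 —HB2→ 2^(2 + 1) + 2 + 1 —bump→ 3^(3 + 1) + 3 + 1 = 85 —(−1)→ 84
84 —HB3→ 3^(3 + 1) + 3 —bump→ 4^(4 + 1) + 4 = 1028 —(−1)→ 1027
1027 —HB4→ 4^(4 + 1) + 3 —bump→ 5^(5 + 1) + 3 = 15628 —(−1)→ 15627
15627 —HB5→ 5^(5 + 1) + 2 —bump→ 6^(6 + 1) + 2 = 279938 —(−1)→ 279937

264310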